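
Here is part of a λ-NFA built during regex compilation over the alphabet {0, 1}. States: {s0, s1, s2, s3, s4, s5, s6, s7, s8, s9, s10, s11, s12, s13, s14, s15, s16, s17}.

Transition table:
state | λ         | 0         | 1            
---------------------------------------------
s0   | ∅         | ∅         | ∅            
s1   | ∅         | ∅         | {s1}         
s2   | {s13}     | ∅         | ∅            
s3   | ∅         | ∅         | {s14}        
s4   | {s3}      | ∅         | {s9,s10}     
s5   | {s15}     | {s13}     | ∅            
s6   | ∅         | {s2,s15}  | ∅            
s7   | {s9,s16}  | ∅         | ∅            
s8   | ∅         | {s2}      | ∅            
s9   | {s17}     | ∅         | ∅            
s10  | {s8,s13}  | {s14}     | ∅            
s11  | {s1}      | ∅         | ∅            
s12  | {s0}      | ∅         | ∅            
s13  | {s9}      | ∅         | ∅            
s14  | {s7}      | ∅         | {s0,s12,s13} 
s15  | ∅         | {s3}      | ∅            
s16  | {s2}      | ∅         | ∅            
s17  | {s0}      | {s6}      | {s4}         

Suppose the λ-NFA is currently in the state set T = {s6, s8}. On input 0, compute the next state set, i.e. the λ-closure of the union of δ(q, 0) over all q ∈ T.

s6 on 0 → {s2, s15}.
s8 on 0 → {s2}.
Union after reading 0: {s2, s15}.
Now take the λ-closure:
From s2 via λ: add s13.
From s13 via λ: add s9.
From s9 via λ: add s17.
From s17 via λ: add s0.
No new states can be added; the closed set is {s0, s2, s9, s13, s15, s17}.

{s0, s2, s9, s13, s15, s17}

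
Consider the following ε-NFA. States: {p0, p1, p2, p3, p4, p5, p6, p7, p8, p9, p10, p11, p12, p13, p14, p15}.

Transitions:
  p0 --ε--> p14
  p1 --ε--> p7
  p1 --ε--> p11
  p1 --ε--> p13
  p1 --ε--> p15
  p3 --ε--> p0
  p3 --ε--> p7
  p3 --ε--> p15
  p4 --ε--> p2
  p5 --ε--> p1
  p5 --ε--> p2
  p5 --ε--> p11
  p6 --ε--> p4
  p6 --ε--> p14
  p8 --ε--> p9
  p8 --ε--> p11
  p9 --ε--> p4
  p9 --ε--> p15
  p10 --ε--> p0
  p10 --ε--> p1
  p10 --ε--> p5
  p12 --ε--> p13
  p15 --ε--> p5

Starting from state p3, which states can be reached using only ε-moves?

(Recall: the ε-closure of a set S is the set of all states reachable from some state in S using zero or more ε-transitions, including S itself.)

{p0, p1, p2, p3, p5, p7, p11, p13, p14, p15}

Start with {p3}.
From p3 via ε: add p0, p7, p15.
From p0 via ε: add p14.
From p15 via ε: add p5.
From p5 via ε: add p1, p2, p11.
From p1 via ε: add p13.
No new states can be added; the closed set is {p0, p1, p2, p3, p5, p7, p11, p13, p14, p15}.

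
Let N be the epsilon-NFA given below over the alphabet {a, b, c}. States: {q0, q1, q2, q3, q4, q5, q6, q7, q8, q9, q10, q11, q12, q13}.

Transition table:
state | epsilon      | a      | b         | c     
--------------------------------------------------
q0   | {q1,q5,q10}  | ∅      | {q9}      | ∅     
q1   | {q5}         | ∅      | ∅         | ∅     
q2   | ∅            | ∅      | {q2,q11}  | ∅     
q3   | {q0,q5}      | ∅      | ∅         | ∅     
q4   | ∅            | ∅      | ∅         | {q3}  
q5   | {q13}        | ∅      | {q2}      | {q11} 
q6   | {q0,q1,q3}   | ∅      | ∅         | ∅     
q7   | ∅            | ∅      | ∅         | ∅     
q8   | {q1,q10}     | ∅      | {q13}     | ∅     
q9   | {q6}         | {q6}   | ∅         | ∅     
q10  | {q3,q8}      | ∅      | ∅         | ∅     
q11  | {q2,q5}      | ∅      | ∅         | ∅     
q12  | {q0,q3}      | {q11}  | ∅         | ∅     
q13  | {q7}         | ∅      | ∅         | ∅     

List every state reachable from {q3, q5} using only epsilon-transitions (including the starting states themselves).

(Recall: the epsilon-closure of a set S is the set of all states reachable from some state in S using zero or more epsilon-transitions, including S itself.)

Start with {q3, q5}.
From q3 via epsilon: add q0.
From q5 via epsilon: add q13.
From q0 via epsilon: add q1, q10.
From q13 via epsilon: add q7.
From q10 via epsilon: add q8.
No new states can be added; the closed set is {q0, q1, q3, q5, q7, q8, q10, q13}.

{q0, q1, q3, q5, q7, q8, q10, q13}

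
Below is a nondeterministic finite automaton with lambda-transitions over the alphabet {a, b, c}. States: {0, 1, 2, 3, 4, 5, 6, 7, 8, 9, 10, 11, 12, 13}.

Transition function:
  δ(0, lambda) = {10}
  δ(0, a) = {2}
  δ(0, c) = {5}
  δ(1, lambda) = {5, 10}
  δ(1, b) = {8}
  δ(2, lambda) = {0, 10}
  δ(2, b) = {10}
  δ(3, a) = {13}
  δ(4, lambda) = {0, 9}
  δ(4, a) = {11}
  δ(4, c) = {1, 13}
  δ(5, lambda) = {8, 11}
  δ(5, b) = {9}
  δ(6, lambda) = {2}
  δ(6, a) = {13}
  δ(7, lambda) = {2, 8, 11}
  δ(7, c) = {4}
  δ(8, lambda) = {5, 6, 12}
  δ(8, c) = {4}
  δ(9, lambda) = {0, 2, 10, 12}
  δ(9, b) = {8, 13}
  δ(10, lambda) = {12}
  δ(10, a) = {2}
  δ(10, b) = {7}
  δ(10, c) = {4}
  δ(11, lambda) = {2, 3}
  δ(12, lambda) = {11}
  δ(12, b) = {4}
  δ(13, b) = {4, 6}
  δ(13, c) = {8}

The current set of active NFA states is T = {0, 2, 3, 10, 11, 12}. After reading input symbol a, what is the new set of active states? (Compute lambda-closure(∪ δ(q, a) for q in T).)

{0, 2, 3, 10, 11, 12, 13}

0 on a → {2}.
3 on a → {13}.
10 on a → {2}.
No a-transition from 2, 11, 12.
Union after reading a: {2, 13}.
Now take the lambda-closure:
From 2 via lambda: add 0, 10.
From 10 via lambda: add 12.
From 12 via lambda: add 11.
From 11 via lambda: add 3.
No new states can be added; the closed set is {0, 2, 3, 10, 11, 12, 13}.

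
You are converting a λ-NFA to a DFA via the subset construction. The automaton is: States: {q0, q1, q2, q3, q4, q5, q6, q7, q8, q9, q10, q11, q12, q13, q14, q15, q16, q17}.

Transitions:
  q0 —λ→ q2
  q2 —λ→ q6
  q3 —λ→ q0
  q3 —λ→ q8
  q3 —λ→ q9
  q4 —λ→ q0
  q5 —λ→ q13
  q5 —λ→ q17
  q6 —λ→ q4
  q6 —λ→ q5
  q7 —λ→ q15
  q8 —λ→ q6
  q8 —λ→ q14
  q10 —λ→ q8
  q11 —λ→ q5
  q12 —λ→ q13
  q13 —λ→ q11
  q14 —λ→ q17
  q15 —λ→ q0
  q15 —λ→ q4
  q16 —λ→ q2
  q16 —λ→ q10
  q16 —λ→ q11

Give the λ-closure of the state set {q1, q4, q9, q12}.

{q0, q1, q2, q4, q5, q6, q9, q11, q12, q13, q17}

Start with {q1, q4, q9, q12}.
From q4 via λ: add q0.
From q12 via λ: add q13.
From q0 via λ: add q2.
From q13 via λ: add q11.
From q2 via λ: add q6.
From q11 via λ: add q5.
From q5 via λ: add q17.
No new states can be added; the closed set is {q0, q1, q2, q4, q5, q6, q9, q11, q12, q13, q17}.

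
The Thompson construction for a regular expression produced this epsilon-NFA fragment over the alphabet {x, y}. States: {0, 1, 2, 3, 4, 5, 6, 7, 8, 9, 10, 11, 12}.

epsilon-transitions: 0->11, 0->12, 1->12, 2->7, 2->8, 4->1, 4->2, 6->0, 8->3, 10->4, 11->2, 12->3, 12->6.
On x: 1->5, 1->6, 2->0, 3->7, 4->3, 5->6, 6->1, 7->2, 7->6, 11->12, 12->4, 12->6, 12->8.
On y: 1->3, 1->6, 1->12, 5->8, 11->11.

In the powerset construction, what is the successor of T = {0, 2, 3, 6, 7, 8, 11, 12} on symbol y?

{2, 3, 7, 8, 11}

11 on y → {11}.
No y-transition from 0, 2, 3, 6, 7, 8, 12.
Union after reading y: {11}.
Now take the epsilon-closure:
From 11 via epsilon: add 2.
From 2 via epsilon: add 7, 8.
From 8 via epsilon: add 3.
No new states can be added; the closed set is {2, 3, 7, 8, 11}.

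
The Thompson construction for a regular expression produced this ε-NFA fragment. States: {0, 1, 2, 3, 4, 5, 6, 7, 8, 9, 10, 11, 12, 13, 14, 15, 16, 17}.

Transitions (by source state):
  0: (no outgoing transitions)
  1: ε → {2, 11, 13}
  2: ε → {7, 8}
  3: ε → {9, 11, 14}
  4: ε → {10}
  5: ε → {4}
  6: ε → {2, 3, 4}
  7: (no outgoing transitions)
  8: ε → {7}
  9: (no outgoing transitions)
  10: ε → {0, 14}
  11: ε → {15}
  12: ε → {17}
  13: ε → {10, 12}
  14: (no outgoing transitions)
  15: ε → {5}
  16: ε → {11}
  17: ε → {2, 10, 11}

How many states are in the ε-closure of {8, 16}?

10

Start with {8, 16}.
From 8 via ε: add 7.
From 16 via ε: add 11.
From 11 via ε: add 15.
From 15 via ε: add 5.
From 5 via ε: add 4.
From 4 via ε: add 10.
From 10 via ε: add 0, 14.
ε-closure = {0, 4, 5, 7, 8, 10, 11, 14, 15, 16}, which has 10 states.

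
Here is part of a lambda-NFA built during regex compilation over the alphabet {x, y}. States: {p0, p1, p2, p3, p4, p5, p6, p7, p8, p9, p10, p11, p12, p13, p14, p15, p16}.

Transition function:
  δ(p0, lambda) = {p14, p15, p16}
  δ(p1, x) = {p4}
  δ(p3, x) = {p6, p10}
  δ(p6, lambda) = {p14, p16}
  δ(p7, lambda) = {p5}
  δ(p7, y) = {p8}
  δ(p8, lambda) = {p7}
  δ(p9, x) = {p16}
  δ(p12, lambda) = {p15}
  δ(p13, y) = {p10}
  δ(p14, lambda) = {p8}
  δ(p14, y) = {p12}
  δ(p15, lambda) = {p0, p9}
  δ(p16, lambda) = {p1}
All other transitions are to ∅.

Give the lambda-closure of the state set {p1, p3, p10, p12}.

Start with {p1, p3, p10, p12}.
From p12 via lambda: add p15.
From p15 via lambda: add p0, p9.
From p0 via lambda: add p14, p16.
From p14 via lambda: add p8.
From p8 via lambda: add p7.
From p7 via lambda: add p5.
No new states can be added; the closed set is {p0, p1, p3, p5, p7, p8, p9, p10, p12, p14, p15, p16}.

{p0, p1, p3, p5, p7, p8, p9, p10, p12, p14, p15, p16}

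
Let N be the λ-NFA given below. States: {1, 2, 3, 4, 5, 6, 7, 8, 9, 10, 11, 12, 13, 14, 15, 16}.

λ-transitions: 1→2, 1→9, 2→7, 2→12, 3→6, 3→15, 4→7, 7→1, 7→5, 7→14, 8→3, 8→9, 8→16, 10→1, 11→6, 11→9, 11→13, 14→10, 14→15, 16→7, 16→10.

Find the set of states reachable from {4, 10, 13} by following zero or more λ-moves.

{1, 2, 4, 5, 7, 9, 10, 12, 13, 14, 15}

Start with {4, 10, 13}.
From 4 via λ: add 7.
From 10 via λ: add 1.
From 1 via λ: add 2, 9.
From 7 via λ: add 5, 14.
From 2 via λ: add 12.
From 14 via λ: add 15.
No new states can be added; the closed set is {1, 2, 4, 5, 7, 9, 10, 12, 13, 14, 15}.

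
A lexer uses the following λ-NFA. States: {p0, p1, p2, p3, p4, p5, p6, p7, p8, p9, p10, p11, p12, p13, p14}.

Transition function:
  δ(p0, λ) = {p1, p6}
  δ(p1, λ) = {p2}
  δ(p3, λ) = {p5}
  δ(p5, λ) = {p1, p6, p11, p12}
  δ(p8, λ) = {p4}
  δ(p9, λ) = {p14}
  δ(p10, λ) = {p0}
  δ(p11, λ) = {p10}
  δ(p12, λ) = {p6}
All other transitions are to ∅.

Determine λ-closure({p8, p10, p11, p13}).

Start with {p8, p10, p11, p13}.
From p8 via λ: add p4.
From p10 via λ: add p0.
From p0 via λ: add p1, p6.
From p1 via λ: add p2.
No new states can be added; the closed set is {p0, p1, p2, p4, p6, p8, p10, p11, p13}.

{p0, p1, p2, p4, p6, p8, p10, p11, p13}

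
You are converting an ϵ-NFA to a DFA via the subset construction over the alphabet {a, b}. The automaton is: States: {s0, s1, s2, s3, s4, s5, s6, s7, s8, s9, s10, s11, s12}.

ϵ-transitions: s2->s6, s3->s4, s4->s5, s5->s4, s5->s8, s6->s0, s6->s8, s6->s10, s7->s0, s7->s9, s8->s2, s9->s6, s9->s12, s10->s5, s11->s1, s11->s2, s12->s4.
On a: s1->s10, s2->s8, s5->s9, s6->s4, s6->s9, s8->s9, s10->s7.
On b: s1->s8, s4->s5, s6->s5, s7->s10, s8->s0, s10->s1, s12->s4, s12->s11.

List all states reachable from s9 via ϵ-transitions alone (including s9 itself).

{s0, s2, s4, s5, s6, s8, s9, s10, s12}

Start with {s9}.
From s9 via ϵ: add s6, s12.
From s6 via ϵ: add s0, s8, s10.
From s12 via ϵ: add s4.
From s4 via ϵ: add s5.
From s8 via ϵ: add s2.
No new states can be added; the closed set is {s0, s2, s4, s5, s6, s8, s9, s10, s12}.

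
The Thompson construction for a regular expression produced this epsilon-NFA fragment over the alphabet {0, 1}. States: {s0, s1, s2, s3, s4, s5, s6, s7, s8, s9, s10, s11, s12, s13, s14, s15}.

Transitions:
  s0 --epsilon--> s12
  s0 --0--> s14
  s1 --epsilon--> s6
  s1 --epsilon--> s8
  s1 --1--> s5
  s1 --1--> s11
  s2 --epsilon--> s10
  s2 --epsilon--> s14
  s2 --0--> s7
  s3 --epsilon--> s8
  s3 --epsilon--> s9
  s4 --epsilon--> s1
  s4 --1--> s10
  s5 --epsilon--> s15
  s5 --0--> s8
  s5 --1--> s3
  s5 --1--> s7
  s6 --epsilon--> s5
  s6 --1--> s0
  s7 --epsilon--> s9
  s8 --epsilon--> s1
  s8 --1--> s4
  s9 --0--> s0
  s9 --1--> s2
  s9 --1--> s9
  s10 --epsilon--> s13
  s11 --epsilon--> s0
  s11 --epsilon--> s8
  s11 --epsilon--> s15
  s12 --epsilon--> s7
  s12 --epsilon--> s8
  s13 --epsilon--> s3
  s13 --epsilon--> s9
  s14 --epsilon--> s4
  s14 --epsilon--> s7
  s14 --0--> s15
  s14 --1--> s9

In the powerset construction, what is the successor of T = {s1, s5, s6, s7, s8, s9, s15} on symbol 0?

s5 on 0 → {s8}.
s9 on 0 → {s0}.
No 0-transition from s1, s6, s7, s8, s15.
Union after reading 0: {s0, s8}.
Now take the epsilon-closure:
From s0 via epsilon: add s12.
From s8 via epsilon: add s1.
From s1 via epsilon: add s6.
From s12 via epsilon: add s7.
From s6 via epsilon: add s5.
From s7 via epsilon: add s9.
From s5 via epsilon: add s15.
No new states can be added; the closed set is {s0, s1, s5, s6, s7, s8, s9, s12, s15}.

{s0, s1, s5, s6, s7, s8, s9, s12, s15}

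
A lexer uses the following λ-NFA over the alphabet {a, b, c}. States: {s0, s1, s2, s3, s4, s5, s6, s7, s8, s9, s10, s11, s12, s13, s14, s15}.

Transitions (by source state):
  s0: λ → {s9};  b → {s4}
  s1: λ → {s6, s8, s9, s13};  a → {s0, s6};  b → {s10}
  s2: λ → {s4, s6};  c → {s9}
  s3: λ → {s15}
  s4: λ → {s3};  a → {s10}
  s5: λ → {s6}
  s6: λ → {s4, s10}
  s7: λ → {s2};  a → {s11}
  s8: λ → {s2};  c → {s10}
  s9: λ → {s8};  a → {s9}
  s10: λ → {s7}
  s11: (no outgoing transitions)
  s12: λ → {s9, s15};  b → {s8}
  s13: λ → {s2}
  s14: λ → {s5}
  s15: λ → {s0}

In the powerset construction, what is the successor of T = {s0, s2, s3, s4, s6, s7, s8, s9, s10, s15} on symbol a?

s4 on a → {s10}.
s7 on a → {s11}.
s9 on a → {s9}.
No a-transition from s0, s2, s3, s6, s8, s10, s15.
Union after reading a: {s9, s10, s11}.
Now take the λ-closure:
From s9 via λ: add s8.
From s10 via λ: add s7.
From s7 via λ: add s2.
From s2 via λ: add s4, s6.
From s4 via λ: add s3.
From s3 via λ: add s15.
From s15 via λ: add s0.
No new states can be added; the closed set is {s0, s2, s3, s4, s6, s7, s8, s9, s10, s11, s15}.

{s0, s2, s3, s4, s6, s7, s8, s9, s10, s11, s15}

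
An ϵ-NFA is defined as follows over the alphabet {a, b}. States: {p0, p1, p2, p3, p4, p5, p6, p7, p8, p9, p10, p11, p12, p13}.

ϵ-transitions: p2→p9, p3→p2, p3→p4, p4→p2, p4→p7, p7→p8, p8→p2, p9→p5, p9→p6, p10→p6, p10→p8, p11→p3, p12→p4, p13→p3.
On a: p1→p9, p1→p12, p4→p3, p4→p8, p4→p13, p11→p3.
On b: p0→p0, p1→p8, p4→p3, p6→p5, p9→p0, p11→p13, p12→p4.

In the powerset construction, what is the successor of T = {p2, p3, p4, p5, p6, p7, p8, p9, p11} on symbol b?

p4 on b → {p3}.
p6 on b → {p5}.
p9 on b → {p0}.
p11 on b → {p13}.
No b-transition from p2, p3, p5, p7, p8.
Union after reading b: {p0, p3, p5, p13}.
Now take the ϵ-closure:
From p3 via ϵ: add p2, p4.
From p2 via ϵ: add p9.
From p4 via ϵ: add p7.
From p7 via ϵ: add p8.
From p9 via ϵ: add p6.
No new states can be added; the closed set is {p0, p2, p3, p4, p5, p6, p7, p8, p9, p13}.

{p0, p2, p3, p4, p5, p6, p7, p8, p9, p13}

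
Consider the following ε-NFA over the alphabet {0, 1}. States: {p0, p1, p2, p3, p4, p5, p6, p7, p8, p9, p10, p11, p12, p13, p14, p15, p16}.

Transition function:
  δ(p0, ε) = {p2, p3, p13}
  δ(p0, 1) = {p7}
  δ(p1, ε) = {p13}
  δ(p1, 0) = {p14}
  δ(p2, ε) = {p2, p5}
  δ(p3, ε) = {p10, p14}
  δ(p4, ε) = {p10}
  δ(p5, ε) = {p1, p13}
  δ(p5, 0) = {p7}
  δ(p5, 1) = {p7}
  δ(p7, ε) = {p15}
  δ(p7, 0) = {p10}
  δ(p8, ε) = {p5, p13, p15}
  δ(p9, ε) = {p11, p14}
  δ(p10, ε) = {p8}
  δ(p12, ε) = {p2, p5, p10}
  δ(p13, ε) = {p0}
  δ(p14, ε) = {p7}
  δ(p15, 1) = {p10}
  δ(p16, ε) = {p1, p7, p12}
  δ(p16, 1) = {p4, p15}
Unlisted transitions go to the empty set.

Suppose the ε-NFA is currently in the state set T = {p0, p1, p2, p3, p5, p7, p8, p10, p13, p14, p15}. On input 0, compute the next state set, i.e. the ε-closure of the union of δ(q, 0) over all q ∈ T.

p1 on 0 → {p14}.
p5 on 0 → {p7}.
p7 on 0 → {p10}.
No 0-transition from p0, p2, p3, p8, p10, p13, p14, p15.
Union after reading 0: {p7, p10, p14}.
Now take the ε-closure:
From p7 via ε: add p15.
From p10 via ε: add p8.
From p8 via ε: add p5, p13.
From p5 via ε: add p1.
From p13 via ε: add p0.
From p0 via ε: add p2, p3.
No new states can be added; the closed set is {p0, p1, p2, p3, p5, p7, p8, p10, p13, p14, p15}.

{p0, p1, p2, p3, p5, p7, p8, p10, p13, p14, p15}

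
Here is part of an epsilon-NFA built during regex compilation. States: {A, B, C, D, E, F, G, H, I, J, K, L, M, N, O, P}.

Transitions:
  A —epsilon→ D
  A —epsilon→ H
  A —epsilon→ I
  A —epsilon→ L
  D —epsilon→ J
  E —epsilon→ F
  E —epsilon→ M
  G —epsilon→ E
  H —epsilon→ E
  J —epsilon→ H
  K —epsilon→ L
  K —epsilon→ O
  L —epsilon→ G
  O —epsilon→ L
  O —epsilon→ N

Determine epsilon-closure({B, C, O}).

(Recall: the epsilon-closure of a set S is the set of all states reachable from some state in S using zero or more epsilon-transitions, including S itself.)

{B, C, E, F, G, L, M, N, O}

Start with {B, C, O}.
From O via epsilon: add L, N.
From L via epsilon: add G.
From G via epsilon: add E.
From E via epsilon: add F, M.
No new states can be added; the closed set is {B, C, E, F, G, L, M, N, O}.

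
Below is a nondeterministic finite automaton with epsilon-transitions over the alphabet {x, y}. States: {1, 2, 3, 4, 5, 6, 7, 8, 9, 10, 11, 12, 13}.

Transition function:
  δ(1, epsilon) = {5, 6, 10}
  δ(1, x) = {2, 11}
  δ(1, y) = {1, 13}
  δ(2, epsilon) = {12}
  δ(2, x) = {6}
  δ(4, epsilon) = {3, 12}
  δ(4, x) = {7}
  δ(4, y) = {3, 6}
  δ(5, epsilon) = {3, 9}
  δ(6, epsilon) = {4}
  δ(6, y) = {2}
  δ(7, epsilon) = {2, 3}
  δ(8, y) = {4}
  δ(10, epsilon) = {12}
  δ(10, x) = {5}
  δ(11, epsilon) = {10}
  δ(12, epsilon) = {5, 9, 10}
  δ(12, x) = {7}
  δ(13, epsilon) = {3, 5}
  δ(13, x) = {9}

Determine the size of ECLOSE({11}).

6

Start with {11}.
From 11 via epsilon: add 10.
From 10 via epsilon: add 12.
From 12 via epsilon: add 5, 9.
From 5 via epsilon: add 3.
epsilon-closure = {3, 5, 9, 10, 11, 12}, which has 6 states.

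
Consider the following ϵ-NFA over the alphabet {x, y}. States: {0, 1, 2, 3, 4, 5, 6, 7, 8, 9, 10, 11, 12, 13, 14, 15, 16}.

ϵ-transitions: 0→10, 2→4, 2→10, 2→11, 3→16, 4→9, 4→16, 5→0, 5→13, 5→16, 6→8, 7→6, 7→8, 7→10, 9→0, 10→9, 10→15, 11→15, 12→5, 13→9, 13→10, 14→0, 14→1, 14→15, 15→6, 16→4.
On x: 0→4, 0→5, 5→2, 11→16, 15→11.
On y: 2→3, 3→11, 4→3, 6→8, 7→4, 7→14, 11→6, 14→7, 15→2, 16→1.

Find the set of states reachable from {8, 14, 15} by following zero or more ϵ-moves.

Start with {8, 14, 15}.
From 14 via ϵ: add 0, 1.
From 15 via ϵ: add 6.
From 0 via ϵ: add 10.
From 10 via ϵ: add 9.
No new states can be added; the closed set is {0, 1, 6, 8, 9, 10, 14, 15}.

{0, 1, 6, 8, 9, 10, 14, 15}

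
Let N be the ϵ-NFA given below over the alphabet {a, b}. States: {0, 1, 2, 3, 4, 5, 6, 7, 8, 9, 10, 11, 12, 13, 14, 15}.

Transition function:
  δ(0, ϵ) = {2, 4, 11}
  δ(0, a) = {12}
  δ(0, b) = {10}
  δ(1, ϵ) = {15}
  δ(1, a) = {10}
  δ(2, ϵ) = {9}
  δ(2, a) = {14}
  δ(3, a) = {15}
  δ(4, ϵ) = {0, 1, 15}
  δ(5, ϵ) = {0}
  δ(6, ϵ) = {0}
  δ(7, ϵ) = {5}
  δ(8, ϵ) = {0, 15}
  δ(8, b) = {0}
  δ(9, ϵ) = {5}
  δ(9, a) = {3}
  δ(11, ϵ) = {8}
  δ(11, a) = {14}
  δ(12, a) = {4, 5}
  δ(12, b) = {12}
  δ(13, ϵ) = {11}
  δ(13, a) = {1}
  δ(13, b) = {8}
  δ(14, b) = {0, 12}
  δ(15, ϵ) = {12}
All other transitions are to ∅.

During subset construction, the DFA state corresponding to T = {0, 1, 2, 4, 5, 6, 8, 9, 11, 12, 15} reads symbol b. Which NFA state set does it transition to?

{0, 1, 2, 4, 5, 8, 9, 10, 11, 12, 15}

0 on b → {10}.
8 on b → {0}.
12 on b → {12}.
No b-transition from 1, 2, 4, 5, 6, 9, 11, 15.
Union after reading b: {0, 10, 12}.
Now take the ϵ-closure:
From 0 via ϵ: add 2, 4, 11.
From 2 via ϵ: add 9.
From 4 via ϵ: add 1, 15.
From 11 via ϵ: add 8.
From 9 via ϵ: add 5.
No new states can be added; the closed set is {0, 1, 2, 4, 5, 8, 9, 10, 11, 12, 15}.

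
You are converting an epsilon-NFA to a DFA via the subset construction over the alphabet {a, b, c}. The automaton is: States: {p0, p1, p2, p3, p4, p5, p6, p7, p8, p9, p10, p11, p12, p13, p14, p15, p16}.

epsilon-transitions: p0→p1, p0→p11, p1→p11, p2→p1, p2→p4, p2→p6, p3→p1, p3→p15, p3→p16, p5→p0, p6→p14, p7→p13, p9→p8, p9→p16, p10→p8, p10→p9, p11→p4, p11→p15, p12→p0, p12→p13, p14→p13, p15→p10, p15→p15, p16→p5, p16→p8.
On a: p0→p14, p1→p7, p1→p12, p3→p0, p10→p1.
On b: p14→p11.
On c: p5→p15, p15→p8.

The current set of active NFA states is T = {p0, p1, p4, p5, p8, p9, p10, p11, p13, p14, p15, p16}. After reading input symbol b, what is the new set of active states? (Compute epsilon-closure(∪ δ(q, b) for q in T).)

p14 on b → {p11}.
No b-transition from p0, p1, p4, p5, p8, p9, p10, p11, p13, p15, p16.
Union after reading b: {p11}.
Now take the epsilon-closure:
From p11 via epsilon: add p4, p15.
From p15 via epsilon: add p10.
From p10 via epsilon: add p8, p9.
From p9 via epsilon: add p16.
From p16 via epsilon: add p5.
From p5 via epsilon: add p0.
From p0 via epsilon: add p1.
No new states can be added; the closed set is {p0, p1, p4, p5, p8, p9, p10, p11, p15, p16}.

{p0, p1, p4, p5, p8, p9, p10, p11, p15, p16}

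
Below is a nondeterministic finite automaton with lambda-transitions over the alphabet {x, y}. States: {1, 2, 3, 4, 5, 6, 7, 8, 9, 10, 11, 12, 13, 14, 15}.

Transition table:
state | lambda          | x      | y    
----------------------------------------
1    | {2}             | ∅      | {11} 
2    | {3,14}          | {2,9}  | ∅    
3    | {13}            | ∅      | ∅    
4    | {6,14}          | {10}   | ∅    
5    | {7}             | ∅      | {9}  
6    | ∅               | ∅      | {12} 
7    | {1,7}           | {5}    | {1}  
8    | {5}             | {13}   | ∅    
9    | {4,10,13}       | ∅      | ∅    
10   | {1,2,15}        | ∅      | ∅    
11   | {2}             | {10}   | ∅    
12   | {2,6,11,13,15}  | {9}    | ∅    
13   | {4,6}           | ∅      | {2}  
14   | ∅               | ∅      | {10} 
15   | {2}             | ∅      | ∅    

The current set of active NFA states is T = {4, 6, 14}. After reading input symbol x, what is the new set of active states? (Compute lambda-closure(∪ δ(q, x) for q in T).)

{1, 2, 3, 4, 6, 10, 13, 14, 15}

4 on x → {10}.
No x-transition from 6, 14.
Union after reading x: {10}.
Now take the lambda-closure:
From 10 via lambda: add 1, 2, 15.
From 2 via lambda: add 3, 14.
From 3 via lambda: add 13.
From 13 via lambda: add 4, 6.
No new states can be added; the closed set is {1, 2, 3, 4, 6, 10, 13, 14, 15}.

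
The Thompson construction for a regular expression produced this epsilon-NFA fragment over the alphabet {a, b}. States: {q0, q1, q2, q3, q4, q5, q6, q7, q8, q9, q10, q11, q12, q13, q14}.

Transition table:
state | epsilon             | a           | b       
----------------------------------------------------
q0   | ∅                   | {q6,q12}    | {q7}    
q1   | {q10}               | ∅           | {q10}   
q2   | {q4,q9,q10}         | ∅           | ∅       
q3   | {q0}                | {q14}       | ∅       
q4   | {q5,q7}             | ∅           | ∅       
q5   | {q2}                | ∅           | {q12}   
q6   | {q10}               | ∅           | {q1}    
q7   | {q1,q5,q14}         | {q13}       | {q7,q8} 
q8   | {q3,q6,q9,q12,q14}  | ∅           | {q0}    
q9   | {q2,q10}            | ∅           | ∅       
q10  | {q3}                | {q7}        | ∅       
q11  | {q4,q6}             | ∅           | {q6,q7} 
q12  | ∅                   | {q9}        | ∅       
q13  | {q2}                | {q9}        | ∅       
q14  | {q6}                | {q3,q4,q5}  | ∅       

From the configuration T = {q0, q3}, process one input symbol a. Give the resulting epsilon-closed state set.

q0 on a → {q6, q12}.
q3 on a → {q14}.
Union after reading a: {q6, q12, q14}.
Now take the epsilon-closure:
From q6 via epsilon: add q10.
From q10 via epsilon: add q3.
From q3 via epsilon: add q0.
No new states can be added; the closed set is {q0, q3, q6, q10, q12, q14}.

{q0, q3, q6, q10, q12, q14}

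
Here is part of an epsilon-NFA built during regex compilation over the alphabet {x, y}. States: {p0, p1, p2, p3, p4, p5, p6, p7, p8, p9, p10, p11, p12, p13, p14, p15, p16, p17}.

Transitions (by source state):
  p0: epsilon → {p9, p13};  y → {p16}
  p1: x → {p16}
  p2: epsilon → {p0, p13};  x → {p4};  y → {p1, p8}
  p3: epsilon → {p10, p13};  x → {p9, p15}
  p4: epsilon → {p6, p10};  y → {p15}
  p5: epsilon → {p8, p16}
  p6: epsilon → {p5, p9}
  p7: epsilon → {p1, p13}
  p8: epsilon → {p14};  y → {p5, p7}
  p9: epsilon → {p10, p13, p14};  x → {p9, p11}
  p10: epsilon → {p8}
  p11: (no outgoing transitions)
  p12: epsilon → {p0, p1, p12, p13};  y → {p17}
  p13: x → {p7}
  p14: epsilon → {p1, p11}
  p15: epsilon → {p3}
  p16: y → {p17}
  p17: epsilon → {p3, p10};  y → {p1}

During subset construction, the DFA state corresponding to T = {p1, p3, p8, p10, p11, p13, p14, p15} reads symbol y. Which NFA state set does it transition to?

p8 on y → {p5, p7}.
No y-transition from p1, p3, p10, p11, p13, p14, p15.
Union after reading y: {p5, p7}.
Now take the epsilon-closure:
From p5 via epsilon: add p8, p16.
From p7 via epsilon: add p1, p13.
From p8 via epsilon: add p14.
From p14 via epsilon: add p11.
No new states can be added; the closed set is {p1, p5, p7, p8, p11, p13, p14, p16}.

{p1, p5, p7, p8, p11, p13, p14, p16}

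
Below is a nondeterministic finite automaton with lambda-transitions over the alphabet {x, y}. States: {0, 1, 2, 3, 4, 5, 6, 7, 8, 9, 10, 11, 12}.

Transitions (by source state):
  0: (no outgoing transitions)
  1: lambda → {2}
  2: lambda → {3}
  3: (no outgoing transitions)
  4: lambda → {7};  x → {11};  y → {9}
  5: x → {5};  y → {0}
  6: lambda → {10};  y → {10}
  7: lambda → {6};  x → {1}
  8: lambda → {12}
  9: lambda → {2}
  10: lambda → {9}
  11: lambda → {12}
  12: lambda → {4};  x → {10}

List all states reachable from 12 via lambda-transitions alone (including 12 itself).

Start with {12}.
From 12 via lambda: add 4.
From 4 via lambda: add 7.
From 7 via lambda: add 6.
From 6 via lambda: add 10.
From 10 via lambda: add 9.
From 9 via lambda: add 2.
From 2 via lambda: add 3.
No new states can be added; the closed set is {2, 3, 4, 6, 7, 9, 10, 12}.

{2, 3, 4, 6, 7, 9, 10, 12}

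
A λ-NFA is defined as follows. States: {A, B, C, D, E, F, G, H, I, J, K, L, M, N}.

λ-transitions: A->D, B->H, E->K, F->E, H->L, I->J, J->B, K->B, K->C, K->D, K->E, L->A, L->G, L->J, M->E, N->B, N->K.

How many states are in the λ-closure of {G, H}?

7

Start with {G, H}.
From H via λ: add L.
From L via λ: add A, J.
From A via λ: add D.
From J via λ: add B.
λ-closure = {A, B, D, G, H, J, L}, which has 7 states.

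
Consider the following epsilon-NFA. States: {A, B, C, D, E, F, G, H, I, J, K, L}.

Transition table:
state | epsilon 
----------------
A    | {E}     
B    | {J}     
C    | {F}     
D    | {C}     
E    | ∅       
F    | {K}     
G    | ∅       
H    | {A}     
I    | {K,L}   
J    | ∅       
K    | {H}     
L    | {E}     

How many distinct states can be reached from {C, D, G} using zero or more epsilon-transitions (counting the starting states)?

8

Start with {C, D, G}.
From C via epsilon: add F.
From F via epsilon: add K.
From K via epsilon: add H.
From H via epsilon: add A.
From A via epsilon: add E.
epsilon-closure = {A, C, D, E, F, G, H, K}, which has 8 states.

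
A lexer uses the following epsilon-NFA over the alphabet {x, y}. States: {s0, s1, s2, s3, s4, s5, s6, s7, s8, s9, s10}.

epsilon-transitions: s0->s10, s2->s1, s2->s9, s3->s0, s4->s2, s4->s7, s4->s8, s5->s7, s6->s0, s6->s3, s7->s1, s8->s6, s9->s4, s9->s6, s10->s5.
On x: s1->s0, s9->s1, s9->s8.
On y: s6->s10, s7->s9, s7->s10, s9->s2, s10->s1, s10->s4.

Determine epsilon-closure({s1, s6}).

Start with {s1, s6}.
From s6 via epsilon: add s0, s3.
From s0 via epsilon: add s10.
From s10 via epsilon: add s5.
From s5 via epsilon: add s7.
No new states can be added; the closed set is {s0, s1, s3, s5, s6, s7, s10}.

{s0, s1, s3, s5, s6, s7, s10}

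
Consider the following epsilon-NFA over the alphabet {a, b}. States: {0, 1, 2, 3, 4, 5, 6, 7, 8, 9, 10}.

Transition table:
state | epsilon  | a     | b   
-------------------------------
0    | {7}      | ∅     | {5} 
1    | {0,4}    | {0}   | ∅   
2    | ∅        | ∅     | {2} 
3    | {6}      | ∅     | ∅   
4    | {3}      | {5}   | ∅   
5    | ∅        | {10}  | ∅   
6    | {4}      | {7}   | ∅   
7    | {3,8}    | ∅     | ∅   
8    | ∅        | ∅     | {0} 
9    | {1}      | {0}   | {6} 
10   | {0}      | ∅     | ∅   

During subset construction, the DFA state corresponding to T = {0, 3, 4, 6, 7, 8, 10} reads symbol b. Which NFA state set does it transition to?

{0, 3, 4, 5, 6, 7, 8}

0 on b → {5}.
8 on b → {0}.
No b-transition from 3, 4, 6, 7, 10.
Union after reading b: {0, 5}.
Now take the epsilon-closure:
From 0 via epsilon: add 7.
From 7 via epsilon: add 3, 8.
From 3 via epsilon: add 6.
From 6 via epsilon: add 4.
No new states can be added; the closed set is {0, 3, 4, 5, 6, 7, 8}.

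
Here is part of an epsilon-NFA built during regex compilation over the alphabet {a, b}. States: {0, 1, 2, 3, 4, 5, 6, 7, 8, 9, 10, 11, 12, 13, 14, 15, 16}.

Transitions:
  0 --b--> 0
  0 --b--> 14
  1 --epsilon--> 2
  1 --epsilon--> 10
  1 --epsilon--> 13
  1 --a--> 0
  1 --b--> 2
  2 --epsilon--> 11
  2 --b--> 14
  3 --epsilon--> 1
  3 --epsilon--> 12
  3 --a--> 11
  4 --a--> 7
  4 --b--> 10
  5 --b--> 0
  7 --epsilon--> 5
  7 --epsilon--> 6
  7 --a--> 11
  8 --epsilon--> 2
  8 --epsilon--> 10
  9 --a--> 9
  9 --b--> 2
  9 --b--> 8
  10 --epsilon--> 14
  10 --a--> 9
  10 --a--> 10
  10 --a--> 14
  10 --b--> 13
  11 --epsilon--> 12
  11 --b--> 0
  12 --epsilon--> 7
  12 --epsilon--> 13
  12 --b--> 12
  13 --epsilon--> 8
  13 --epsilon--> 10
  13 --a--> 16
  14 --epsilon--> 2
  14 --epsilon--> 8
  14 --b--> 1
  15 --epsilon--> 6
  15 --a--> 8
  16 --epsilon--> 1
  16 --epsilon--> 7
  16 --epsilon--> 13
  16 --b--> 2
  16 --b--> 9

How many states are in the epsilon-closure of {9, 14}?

11

Start with {9, 14}.
From 14 via epsilon: add 2, 8.
From 2 via epsilon: add 11.
From 8 via epsilon: add 10.
From 11 via epsilon: add 12.
From 12 via epsilon: add 7, 13.
From 7 via epsilon: add 5, 6.
epsilon-closure = {2, 5, 6, 7, 8, 9, 10, 11, 12, 13, 14}, which has 11 states.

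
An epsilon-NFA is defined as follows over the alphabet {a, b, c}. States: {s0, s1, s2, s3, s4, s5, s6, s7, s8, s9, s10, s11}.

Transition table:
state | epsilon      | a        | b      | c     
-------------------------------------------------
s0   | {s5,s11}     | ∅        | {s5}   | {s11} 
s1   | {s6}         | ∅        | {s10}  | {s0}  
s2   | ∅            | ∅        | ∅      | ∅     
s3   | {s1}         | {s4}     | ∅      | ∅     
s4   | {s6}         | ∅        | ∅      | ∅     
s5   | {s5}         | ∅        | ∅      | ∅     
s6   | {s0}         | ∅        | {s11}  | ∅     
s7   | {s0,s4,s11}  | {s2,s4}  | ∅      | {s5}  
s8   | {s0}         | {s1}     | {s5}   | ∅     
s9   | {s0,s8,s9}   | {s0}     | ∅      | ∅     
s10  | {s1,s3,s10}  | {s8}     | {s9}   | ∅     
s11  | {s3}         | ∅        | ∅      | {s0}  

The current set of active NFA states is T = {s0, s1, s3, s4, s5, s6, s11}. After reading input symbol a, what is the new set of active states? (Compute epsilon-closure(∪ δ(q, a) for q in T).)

s3 on a → {s4}.
No a-transition from s0, s1, s4, s5, s6, s11.
Union after reading a: {s4}.
Now take the epsilon-closure:
From s4 via epsilon: add s6.
From s6 via epsilon: add s0.
From s0 via epsilon: add s5, s11.
From s11 via epsilon: add s3.
From s3 via epsilon: add s1.
No new states can be added; the closed set is {s0, s1, s3, s4, s5, s6, s11}.

{s0, s1, s3, s4, s5, s6, s11}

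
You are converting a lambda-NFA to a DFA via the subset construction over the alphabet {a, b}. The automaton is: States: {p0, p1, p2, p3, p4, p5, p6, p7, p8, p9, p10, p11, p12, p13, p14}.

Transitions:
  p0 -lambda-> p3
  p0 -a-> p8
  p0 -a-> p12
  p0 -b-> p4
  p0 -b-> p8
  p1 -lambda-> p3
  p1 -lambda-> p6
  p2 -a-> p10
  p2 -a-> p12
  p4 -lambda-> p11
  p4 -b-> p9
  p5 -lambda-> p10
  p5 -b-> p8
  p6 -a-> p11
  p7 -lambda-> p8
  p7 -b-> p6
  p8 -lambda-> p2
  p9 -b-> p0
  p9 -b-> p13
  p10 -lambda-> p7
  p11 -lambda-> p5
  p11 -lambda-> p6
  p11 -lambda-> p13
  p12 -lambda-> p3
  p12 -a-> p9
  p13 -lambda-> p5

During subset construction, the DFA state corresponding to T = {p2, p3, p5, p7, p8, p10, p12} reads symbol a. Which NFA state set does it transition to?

{p2, p3, p7, p8, p9, p10, p12}

p2 on a → {p10, p12}.
p12 on a → {p9}.
No a-transition from p3, p5, p7, p8, p10.
Union after reading a: {p9, p10, p12}.
Now take the lambda-closure:
From p10 via lambda: add p7.
From p12 via lambda: add p3.
From p7 via lambda: add p8.
From p8 via lambda: add p2.
No new states can be added; the closed set is {p2, p3, p7, p8, p9, p10, p12}.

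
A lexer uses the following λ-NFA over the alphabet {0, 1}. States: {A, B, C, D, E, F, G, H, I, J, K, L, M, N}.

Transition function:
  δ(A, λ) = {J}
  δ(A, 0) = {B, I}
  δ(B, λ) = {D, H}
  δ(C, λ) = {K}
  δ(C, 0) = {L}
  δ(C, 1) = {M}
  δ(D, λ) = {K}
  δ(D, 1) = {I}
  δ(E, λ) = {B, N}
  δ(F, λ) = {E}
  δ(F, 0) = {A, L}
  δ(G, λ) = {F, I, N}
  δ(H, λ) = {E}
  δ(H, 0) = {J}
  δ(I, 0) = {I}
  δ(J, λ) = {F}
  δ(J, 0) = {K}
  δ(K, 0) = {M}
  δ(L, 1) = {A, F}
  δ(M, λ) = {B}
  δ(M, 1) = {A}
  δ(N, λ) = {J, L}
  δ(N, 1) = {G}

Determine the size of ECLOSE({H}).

9

Start with {H}.
From H via λ: add E.
From E via λ: add B, N.
From B via λ: add D.
From N via λ: add J, L.
From D via λ: add K.
From J via λ: add F.
λ-closure = {B, D, E, F, H, J, K, L, N}, which has 9 states.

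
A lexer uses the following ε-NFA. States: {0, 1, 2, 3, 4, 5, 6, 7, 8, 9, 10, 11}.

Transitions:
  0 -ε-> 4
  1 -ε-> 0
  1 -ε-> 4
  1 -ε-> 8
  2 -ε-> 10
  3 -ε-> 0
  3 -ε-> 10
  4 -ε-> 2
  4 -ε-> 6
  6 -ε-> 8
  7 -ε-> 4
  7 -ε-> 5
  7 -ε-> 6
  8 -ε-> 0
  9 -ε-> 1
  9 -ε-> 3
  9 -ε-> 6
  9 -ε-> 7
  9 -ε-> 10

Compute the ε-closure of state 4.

{0, 2, 4, 6, 8, 10}

Start with {4}.
From 4 via ε: add 2, 6.
From 2 via ε: add 10.
From 6 via ε: add 8.
From 8 via ε: add 0.
No new states can be added; the closed set is {0, 2, 4, 6, 8, 10}.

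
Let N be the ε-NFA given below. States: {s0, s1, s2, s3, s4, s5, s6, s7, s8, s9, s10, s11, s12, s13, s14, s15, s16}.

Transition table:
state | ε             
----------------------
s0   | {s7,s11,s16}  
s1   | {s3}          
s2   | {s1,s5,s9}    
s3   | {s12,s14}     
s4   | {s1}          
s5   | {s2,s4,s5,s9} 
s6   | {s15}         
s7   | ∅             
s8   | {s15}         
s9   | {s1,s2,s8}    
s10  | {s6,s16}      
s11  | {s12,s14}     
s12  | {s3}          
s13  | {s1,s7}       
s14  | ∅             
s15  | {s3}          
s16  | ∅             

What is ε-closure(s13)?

{s1, s3, s7, s12, s13, s14}

Start with {s13}.
From s13 via ε: add s1, s7.
From s1 via ε: add s3.
From s3 via ε: add s12, s14.
No new states can be added; the closed set is {s1, s3, s7, s12, s13, s14}.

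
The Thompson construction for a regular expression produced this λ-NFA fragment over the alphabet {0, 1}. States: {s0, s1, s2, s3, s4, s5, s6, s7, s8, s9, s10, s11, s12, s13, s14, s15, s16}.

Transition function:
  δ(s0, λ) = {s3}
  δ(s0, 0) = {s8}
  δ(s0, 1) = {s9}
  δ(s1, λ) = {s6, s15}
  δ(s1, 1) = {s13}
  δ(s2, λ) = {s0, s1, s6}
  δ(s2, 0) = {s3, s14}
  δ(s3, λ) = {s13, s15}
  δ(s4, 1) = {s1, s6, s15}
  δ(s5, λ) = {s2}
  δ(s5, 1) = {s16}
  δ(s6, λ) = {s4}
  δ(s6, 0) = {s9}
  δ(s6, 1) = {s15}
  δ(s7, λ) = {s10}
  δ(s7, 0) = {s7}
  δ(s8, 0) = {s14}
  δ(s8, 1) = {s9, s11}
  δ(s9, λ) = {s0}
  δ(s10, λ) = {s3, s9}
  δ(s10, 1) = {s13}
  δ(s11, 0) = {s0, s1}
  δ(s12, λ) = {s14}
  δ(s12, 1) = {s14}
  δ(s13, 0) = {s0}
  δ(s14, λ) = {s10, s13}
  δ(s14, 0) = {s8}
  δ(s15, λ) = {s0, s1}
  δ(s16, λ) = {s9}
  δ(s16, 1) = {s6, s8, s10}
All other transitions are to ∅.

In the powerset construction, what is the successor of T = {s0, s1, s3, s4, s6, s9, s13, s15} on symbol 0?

s0 on 0 → {s8}.
s6 on 0 → {s9}.
s13 on 0 → {s0}.
No 0-transition from s1, s3, s4, s9, s15.
Union after reading 0: {s0, s8, s9}.
Now take the λ-closure:
From s0 via λ: add s3.
From s3 via λ: add s13, s15.
From s15 via λ: add s1.
From s1 via λ: add s6.
From s6 via λ: add s4.
No new states can be added; the closed set is {s0, s1, s3, s4, s6, s8, s9, s13, s15}.

{s0, s1, s3, s4, s6, s8, s9, s13, s15}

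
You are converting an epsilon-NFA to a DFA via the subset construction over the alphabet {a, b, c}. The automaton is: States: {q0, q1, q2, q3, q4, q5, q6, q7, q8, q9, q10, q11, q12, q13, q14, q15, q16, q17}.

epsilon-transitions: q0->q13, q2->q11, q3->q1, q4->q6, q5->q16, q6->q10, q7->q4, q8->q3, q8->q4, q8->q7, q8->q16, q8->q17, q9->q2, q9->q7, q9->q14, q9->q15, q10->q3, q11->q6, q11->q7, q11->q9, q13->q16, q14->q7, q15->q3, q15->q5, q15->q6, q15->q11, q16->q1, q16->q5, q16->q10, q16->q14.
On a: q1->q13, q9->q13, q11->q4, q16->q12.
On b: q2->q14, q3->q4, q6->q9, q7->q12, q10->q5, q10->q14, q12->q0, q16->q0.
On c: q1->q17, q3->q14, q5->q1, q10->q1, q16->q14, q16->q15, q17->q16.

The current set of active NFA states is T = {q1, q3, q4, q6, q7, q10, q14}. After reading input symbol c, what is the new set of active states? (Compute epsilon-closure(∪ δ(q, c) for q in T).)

{q1, q3, q4, q6, q7, q10, q14, q17}

q1 on c → {q17}.
q3 on c → {q14}.
q10 on c → {q1}.
No c-transition from q4, q6, q7, q14.
Union after reading c: {q1, q14, q17}.
Now take the epsilon-closure:
From q14 via epsilon: add q7.
From q7 via epsilon: add q4.
From q4 via epsilon: add q6.
From q6 via epsilon: add q10.
From q10 via epsilon: add q3.
No new states can be added; the closed set is {q1, q3, q4, q6, q7, q10, q14, q17}.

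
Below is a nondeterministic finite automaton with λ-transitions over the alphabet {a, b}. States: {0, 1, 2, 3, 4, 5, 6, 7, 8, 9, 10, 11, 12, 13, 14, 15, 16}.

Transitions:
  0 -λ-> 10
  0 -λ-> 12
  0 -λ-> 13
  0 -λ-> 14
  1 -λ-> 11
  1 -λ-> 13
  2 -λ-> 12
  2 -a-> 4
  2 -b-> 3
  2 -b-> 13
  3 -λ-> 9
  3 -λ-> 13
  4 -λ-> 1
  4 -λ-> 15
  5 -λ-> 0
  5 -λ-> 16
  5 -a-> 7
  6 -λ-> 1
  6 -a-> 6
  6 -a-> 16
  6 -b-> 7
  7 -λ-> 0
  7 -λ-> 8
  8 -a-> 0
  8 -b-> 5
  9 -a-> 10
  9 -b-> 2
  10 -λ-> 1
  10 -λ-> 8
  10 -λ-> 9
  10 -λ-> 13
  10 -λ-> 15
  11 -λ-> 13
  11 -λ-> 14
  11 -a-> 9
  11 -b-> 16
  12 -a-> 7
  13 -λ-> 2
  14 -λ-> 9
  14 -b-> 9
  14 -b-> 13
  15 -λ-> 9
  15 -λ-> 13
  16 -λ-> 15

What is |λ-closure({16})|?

6

Start with {16}.
From 16 via λ: add 15.
From 15 via λ: add 9, 13.
From 13 via λ: add 2.
From 2 via λ: add 12.
λ-closure = {2, 9, 12, 13, 15, 16}, which has 6 states.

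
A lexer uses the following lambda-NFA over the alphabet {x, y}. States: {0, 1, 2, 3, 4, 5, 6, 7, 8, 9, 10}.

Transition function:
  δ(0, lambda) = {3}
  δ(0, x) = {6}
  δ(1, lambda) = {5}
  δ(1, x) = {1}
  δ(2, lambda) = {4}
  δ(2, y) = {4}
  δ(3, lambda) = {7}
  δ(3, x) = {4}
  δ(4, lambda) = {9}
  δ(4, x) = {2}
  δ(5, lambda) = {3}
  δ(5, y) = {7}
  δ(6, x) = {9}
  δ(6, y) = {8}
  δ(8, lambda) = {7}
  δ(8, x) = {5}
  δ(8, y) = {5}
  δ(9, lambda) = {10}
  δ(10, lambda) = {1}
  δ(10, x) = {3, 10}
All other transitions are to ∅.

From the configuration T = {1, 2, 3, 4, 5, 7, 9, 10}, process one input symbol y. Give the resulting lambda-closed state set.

{1, 3, 4, 5, 7, 9, 10}

2 on y → {4}.
5 on y → {7}.
No y-transition from 1, 3, 4, 7, 9, 10.
Union after reading y: {4, 7}.
Now take the lambda-closure:
From 4 via lambda: add 9.
From 9 via lambda: add 10.
From 10 via lambda: add 1.
From 1 via lambda: add 5.
From 5 via lambda: add 3.
No new states can be added; the closed set is {1, 3, 4, 5, 7, 9, 10}.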